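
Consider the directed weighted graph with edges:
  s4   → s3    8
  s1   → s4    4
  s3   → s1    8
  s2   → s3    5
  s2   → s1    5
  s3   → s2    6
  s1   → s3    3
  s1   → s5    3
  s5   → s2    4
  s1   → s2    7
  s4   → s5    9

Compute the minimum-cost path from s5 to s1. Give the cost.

Candidate routes:
s5→s2→s1: 4 + 5 = 9
s5→s2→s3→s1: 4 + 5 + 8 = 17
The minimum is 9.

9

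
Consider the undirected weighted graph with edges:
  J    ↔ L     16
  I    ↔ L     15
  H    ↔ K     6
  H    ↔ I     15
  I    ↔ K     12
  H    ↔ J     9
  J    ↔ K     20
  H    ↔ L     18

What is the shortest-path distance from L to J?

Checking several routes:
L → H → J: 18 + 9 = 27
L → J: 16
L → I → H → J: 15 + 15 + 9 = 39
The minimum is 16.

16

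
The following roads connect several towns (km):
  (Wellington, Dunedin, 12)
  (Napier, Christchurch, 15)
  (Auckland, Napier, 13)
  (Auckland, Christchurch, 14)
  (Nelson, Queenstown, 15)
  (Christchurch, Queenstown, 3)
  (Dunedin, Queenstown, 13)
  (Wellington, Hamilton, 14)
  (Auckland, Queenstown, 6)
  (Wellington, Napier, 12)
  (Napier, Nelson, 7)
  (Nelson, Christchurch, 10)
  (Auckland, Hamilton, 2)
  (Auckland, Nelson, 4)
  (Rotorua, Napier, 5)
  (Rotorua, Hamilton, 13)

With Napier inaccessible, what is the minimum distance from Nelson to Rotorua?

19

A few of the Nelson→Rotorua routes:
Nelson - Auckland - Hamilton - Rotorua: 4 + 2 + 13 = 19
Nelson - Queenstown - Auckland - Hamilton - Rotorua: 15 + 6 + 2 + 13 = 36
Nelson - Christchurch - Queenstown - Auckland - Hamilton - Rotorua: 10 + 3 + 6 + 2 + 13 = 34
Nelson - Christchurch - Auckland - Hamilton - Rotorua: 10 + 14 + 2 + 13 = 39
Best route has total 19 km.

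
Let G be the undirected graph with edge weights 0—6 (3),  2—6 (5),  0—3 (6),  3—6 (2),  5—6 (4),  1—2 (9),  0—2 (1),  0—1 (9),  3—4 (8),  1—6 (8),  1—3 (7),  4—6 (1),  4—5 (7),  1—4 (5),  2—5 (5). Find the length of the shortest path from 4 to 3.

3

Some routes from 4 to 3:
4 - 1 - 3: 5 + 7 = 12
4 - 3: 8
4 - 6 - 3: 1 + 2 = 3
4 - 6 - 0 - 3: 1 + 3 + 6 = 10
The minimum is 3.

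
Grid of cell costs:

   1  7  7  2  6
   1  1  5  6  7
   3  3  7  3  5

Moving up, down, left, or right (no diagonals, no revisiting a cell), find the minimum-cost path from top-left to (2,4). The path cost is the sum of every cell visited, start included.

Path r0c0 → r1c0 → r1c1 → r2c1 → r2c2 → r2c3 → r2c4: 1 + 1 + 1 + 3 + 7 + 3 + 5 = 21.

21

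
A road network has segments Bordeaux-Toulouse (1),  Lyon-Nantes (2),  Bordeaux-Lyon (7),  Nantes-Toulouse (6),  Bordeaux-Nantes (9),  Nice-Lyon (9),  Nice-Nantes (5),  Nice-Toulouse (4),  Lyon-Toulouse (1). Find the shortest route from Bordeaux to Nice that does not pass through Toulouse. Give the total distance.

A few of the Bordeaux→Nice routes:
Bordeaux→Lyon→Nantes→Nice: 7 + 2 + 5 = 14
Bordeaux→Lyon→Nice: 7 + 9 = 16
Bordeaux→Nantes→Nice: 9 + 5 = 14
Shortest: 14.

14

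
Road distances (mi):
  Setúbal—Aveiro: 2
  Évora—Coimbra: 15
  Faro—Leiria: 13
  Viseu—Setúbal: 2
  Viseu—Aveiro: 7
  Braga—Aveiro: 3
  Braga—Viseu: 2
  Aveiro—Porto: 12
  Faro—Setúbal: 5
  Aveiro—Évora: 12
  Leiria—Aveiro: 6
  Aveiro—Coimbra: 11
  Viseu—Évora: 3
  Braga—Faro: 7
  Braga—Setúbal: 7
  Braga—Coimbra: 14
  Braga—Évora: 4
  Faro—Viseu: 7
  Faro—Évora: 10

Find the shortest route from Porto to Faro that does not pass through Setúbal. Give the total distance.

22

Checking several routes:
Porto - Aveiro - Braga - Viseu - Faro: 12 + 3 + 2 + 7 = 24
Porto - Aveiro - Viseu - Faro: 12 + 7 + 7 = 26
Porto - Aveiro - Braga - Faro: 12 + 3 + 7 = 22
The minimum is 22 mi.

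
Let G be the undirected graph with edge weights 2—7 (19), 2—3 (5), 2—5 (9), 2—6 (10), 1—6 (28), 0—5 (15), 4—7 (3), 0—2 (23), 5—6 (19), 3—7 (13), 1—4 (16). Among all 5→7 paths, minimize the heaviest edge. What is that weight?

Checking several routes:
5 → 2 → 7: max(9, 19) = 19
5 → 0 → 2 → 3 → 7: max(15, 23, 5, 13) = 23
5 → 6 → 2 → 3 → 7: max(19, 10, 5, 13) = 19
5 → 6 → 2 → 7: max(19, 10, 19) = 19
5 → 0 → 2 → 7: max(15, 23, 19) = 23
5 → 2 → 3 → 7: max(9, 5, 13) = 13
Smallest bottleneck: 13.

13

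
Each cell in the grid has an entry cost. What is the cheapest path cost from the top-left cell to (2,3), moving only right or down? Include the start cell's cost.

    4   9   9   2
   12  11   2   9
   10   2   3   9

36

One optimal route is [0,0] → [0,1] → [0,2] → [1,2] → [2,2] → [2,3].
Its cost is 4 + 9 + 9 + 2 + 3 + 9 = 36.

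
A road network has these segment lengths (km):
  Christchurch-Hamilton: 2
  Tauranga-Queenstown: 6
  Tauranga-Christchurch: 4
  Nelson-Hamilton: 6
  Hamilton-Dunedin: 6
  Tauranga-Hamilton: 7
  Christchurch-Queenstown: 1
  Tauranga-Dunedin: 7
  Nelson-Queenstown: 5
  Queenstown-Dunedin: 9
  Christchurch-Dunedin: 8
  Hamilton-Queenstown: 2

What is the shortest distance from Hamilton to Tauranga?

6

Checking several routes:
Hamilton -> Queenstown -> Tauranga: 2 + 6 = 8
Hamilton -> Christchurch -> Tauranga: 2 + 4 = 6
Hamilton -> Queenstown -> Christchurch -> Tauranga: 2 + 1 + 4 = 7
Hamilton -> Tauranga: 7
Shortest: 6 km.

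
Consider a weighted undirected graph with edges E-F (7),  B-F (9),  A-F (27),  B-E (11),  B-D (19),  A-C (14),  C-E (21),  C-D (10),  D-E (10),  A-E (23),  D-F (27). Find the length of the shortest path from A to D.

24

A few of the A→D routes:
A→F→E→D: 27 + 7 + 10 = 44
A→C→D: 14 + 10 = 24
A→C→E→D: 14 + 21 + 10 = 45
A→E→D: 23 + 10 = 33
Best route has total 24.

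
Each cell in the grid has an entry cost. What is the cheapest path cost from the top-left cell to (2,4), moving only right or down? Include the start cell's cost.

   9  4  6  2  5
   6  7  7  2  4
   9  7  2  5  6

Cheapest: r0c0 → r0c1 → r0c2 → r0c3 → r1c3 → r1c4 → r2c4
  9 + 4 + 6 + 2 + 2 + 4 + 6 = 33

33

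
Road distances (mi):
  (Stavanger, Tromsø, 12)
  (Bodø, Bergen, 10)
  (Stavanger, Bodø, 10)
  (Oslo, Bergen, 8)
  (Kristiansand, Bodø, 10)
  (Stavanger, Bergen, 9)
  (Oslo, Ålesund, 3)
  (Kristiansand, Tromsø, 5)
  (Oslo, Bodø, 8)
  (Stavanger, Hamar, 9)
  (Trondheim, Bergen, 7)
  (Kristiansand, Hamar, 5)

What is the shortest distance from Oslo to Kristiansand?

Some routes from Oslo to Kristiansand:
Oslo -> Bodø -> Kristiansand: 8 + 10 = 18
Oslo -> Bergen -> Stavanger -> Hamar -> Kristiansand: 8 + 9 + 9 + 5 = 31
Oslo -> Bergen -> Bodø -> Kristiansand: 8 + 10 + 10 = 28
Shortest: 18 mi.

18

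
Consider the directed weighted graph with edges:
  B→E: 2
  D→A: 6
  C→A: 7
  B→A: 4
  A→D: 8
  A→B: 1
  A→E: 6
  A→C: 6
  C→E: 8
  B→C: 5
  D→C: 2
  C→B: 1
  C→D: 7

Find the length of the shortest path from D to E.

Some routes from D to E:
D -> C -> B -> E: 2 + 1 + 2 = 5
D -> A -> E: 6 + 6 = 12
D -> C -> A -> B -> E: 2 + 7 + 1 + 2 = 12
D -> A -> B -> E: 6 + 1 + 2 = 9
D -> C -> E: 2 + 8 = 10
Best route has total 5.

5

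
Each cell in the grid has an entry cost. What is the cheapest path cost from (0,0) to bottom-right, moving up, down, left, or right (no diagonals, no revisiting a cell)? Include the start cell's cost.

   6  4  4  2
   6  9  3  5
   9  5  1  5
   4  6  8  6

Take [0,0] -> [0,1] -> [0,2] -> [1,2] -> [2,2] -> [2,3] -> [3,3] for a total of 6 + 4 + 4 + 3 + 1 + 5 + 6 = 29.

29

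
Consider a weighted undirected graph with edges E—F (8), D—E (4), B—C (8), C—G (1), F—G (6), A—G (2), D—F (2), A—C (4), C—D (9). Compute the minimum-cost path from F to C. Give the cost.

7

Routes from F to C:
F-G-C: 6 + 1 = 7
F-E-D-C: 8 + 4 + 9 = 21
F-D-C: 2 + 9 = 11
F-G-A-C: 6 + 2 + 4 = 12
The minimum is 7.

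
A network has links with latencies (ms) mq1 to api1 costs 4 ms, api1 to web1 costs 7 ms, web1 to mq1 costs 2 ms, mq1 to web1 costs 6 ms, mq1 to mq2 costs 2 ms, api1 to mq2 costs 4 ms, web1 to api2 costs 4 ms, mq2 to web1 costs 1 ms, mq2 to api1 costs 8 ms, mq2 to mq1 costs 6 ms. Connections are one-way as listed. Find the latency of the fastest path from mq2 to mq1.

3

Candidate routes:
mq2→api1→web1→mq1: 8 + 7 + 2 = 17
mq2→mq1: 6
mq2→web1→mq1: 1 + 2 = 3
Best route has total 3 ms.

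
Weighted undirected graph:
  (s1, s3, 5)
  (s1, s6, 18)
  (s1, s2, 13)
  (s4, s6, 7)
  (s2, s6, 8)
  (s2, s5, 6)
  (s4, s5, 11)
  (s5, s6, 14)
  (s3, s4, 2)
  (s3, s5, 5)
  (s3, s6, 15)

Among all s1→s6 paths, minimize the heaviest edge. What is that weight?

7

A few of the s1→s6 routes:
s1 → s3 → s5 → s4 → s6: max(5, 5, 11, 7) = 11
s1 → s3 → s4 → s5 → s2 → s6: max(5, 2, 11, 6, 8) = 11
s1 → s3 → s5 → s2 → s6: max(5, 5, 6, 8) = 8
s1 → s3 → s4 → s6: max(5, 2, 7) = 7
s1 → s2 → s6: max(13, 8) = 13
s1 → s2 → s5 → s4 → s6: max(13, 6, 11, 7) = 13
The minimum achievable maximum is 7.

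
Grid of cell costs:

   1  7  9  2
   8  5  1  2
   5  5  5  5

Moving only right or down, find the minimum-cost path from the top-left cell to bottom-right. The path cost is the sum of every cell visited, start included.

Cheapest: (0,0)→(0,1)→(1,1)→(1,2)→(1,3)→(2,3)
  1 + 7 + 5 + 1 + 2 + 5 = 21
For comparison, the top-then-right route costs 26.

21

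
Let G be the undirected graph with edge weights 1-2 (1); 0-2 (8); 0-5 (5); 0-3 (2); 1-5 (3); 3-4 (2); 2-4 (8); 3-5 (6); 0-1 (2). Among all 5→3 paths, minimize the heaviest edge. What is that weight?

3

Some routes from 5 to 3:
5-0-3: max(5, 2) = 5
5-3: max(6) = 6
5-1-0-3: max(3, 2, 2) = 3
Smallest bottleneck: 3.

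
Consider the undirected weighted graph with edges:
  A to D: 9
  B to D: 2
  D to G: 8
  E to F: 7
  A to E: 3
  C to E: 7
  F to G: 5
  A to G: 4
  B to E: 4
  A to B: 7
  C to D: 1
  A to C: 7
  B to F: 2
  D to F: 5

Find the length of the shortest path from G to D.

8

A few of the G→D routes:
G→D: 8
G→F→B→D: 5 + 2 + 2 = 9
G→F→D: 5 + 5 = 10
G→A→C→D: 4 + 7 + 1 = 12
Shortest: 8.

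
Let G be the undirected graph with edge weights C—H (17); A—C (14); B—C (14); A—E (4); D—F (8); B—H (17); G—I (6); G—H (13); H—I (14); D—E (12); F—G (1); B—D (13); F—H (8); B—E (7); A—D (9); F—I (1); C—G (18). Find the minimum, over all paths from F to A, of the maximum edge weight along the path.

A few of the F→A routes:
F→D→E→B→C→A: max(8, 12, 7, 14, 14) = 14
F→D→A: max(8, 9) = 9
F→D→B→C→A: max(8, 13, 14, 14) = 14
F→G→H→B→E→A: max(1, 13, 17, 7, 4) = 17
F→D→B→E→A: max(8, 13, 7, 4) = 13
F→D→E→A: max(8, 12, 4) = 12
Smallest bottleneck: 9.

9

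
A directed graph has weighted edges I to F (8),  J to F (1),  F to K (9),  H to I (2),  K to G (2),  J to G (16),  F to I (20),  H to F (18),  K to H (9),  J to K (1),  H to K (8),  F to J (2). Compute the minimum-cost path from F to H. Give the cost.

Paths from F to H:
F→J→K→H: 2 + 1 + 9 = 12
F→K→H: 9 + 9 = 18
Shortest: 12.

12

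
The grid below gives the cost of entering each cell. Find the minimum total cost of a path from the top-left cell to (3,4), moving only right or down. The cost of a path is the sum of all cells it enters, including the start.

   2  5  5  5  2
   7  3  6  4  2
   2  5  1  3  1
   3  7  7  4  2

Cheapest: r0c0 r0c1 r1c1 r2c1 r2c2 r2c3 r2c4 r3c4
  2 + 5 + 3 + 5 + 1 + 3 + 1 + 2 = 22
For comparison, the top-then-right route costs 24.

22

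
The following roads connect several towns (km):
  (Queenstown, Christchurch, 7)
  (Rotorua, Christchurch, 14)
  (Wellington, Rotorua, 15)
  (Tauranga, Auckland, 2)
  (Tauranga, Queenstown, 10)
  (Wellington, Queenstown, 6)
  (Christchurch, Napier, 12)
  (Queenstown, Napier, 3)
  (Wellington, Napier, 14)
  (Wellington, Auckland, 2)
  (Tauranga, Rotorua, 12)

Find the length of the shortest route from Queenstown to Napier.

Some routes from Queenstown to Napier:
Queenstown -> Tauranga -> Auckland -> Wellington -> Napier: 10 + 2 + 2 + 14 = 28
Queenstown -> Wellington -> Napier: 6 + 14 = 20
Queenstown -> Napier: 3
Queenstown -> Christchurch -> Napier: 7 + 12 = 19
Best route has total 3 km.

3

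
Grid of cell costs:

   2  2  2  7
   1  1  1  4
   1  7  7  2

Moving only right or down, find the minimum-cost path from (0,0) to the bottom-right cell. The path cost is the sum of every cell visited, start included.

Cheapest: [0,0] → [1,0] → [1,1] → [1,2] → [1,3] → [2,3]
  2 + 1 + 1 + 1 + 4 + 2 = 11

11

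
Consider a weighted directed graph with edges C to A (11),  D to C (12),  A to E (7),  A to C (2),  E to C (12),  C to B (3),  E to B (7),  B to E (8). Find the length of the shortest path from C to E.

11

Candidate routes:
C-B-E: 3 + 8 = 11
C-A-E: 11 + 7 = 18
Shortest: 11.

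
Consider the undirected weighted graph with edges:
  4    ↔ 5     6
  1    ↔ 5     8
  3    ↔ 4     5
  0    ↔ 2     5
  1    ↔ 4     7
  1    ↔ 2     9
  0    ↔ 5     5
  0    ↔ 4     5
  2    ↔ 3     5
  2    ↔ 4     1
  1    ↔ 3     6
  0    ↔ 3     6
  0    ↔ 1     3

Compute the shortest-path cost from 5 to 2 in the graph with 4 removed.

10

Checking several routes:
5→0→1→2: 5 + 3 + 9 = 17
5→0→3→2: 5 + 6 + 5 = 16
5→1→0→2: 8 + 3 + 5 = 16
5→0→2: 5 + 5 = 10
Shortest: 10.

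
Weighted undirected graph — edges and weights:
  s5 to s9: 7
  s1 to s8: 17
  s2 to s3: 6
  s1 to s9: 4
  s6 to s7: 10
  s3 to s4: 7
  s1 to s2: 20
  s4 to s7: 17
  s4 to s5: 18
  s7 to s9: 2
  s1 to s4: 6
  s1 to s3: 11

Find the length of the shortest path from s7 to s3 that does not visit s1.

Routes from s7 to s3 avoiding s1:
s7-s9-s5-s4-s3: 2 + 7 + 18 + 7 = 34
s7-s4-s3: 17 + 7 = 24
Best route has total 24.

24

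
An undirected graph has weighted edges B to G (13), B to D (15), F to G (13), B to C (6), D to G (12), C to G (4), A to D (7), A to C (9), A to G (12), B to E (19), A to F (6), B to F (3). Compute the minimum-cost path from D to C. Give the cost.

Checking several routes:
D→G→C: 12 + 4 = 16
D→B→C: 15 + 6 = 21
D→A→C: 7 + 9 = 16
Best route has total 16.

16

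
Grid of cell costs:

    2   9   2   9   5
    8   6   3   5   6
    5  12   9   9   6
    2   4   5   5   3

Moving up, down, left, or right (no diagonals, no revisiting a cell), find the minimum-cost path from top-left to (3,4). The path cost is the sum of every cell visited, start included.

34

Cheapest: (0,0)→(1,0)→(2,0)→(3,0)→(3,1)→(3,2)→(3,3)→(3,4)
  2 + 8 + 5 + 2 + 4 + 5 + 5 + 3 = 34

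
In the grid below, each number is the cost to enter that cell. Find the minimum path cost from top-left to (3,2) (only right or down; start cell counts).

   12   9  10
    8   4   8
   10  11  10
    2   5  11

One optimal route is [0,0] → [1,0] → [2,0] → [3,0] → [3,1] → [3,2].
Its cost is 12 + 8 + 10 + 2 + 5 + 11 = 48.
(Top row then right column would cost 60.)

48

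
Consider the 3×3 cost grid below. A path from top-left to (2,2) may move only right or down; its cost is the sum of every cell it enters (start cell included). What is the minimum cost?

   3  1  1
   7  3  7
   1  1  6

14

One optimal route is (0,0)→(0,1)→(1,1)→(2,1)→(2,2).
Its cost is 3 + 1 + 3 + 1 + 6 = 14.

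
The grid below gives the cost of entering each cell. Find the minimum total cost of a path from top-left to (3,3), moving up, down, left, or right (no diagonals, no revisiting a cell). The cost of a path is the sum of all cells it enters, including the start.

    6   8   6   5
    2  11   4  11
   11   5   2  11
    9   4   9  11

45

Take [0,0] → [1,0] → [1,1] → [1,2] → [2,2] → [3,2] → [3,3] for a total of 6 + 2 + 11 + 4 + 2 + 9 + 11 = 45.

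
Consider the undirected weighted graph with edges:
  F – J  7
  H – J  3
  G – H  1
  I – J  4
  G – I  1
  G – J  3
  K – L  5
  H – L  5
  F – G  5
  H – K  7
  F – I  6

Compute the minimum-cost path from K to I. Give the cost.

9

Checking several routes:
K - L - H - G - I: 5 + 5 + 1 + 1 = 12
K - H - G - I: 7 + 1 + 1 = 9
K - H - J - G - I: 7 + 3 + 3 + 1 = 14
K - H - G - J - I: 7 + 1 + 3 + 4 = 15
K - H - J - I: 7 + 3 + 4 = 14
Best route has total 9.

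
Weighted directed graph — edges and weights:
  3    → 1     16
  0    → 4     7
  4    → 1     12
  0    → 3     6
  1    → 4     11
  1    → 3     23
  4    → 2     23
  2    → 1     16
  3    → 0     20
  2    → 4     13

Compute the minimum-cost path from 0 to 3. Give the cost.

Routes from 0 to 3:
0 - 3: 6
0 - 4 - 1 - 3: 7 + 12 + 23 = 42
0 - 4 - 2 - 1 - 3: 7 + 23 + 16 + 23 = 69
Best route has total 6.

6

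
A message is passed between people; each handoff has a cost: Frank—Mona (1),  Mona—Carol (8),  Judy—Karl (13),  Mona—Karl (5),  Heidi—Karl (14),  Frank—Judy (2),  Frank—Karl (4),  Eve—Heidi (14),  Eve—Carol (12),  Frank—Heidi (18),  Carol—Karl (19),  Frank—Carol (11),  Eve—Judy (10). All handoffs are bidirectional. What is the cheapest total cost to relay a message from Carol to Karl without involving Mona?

15

Some routes from Carol to Karl avoiding Mona:
Carol→Frank→Karl: 11 + 4 = 15
Carol→Karl: 19
Carol→Frank→Judy→Karl: 11 + 2 + 13 = 26
The minimum is 15.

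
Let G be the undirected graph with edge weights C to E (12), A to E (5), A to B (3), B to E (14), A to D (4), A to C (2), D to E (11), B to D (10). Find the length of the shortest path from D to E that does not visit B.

Candidate routes:
D - A - E: 4 + 5 = 9
D - E: 11
D - A - C - E: 4 + 2 + 12 = 18
Best route has total 9.

9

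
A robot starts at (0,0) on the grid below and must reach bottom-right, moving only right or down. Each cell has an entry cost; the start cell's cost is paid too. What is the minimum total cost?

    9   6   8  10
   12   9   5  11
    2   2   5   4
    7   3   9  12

46

One optimal route is (0,0)→(1,0)→(2,0)→(2,1)→(2,2)→(2,3)→(3,3).
Its cost is 9 + 12 + 2 + 2 + 5 + 4 + 12 = 46.
For comparison, the top-then-right route costs 60.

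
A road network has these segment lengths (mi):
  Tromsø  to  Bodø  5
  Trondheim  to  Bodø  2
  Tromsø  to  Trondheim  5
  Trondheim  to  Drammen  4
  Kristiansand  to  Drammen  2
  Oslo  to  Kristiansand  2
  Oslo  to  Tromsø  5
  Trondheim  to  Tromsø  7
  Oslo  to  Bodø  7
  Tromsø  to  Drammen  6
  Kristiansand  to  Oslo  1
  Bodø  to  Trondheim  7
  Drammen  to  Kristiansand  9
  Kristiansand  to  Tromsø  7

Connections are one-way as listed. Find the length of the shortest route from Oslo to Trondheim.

10

Paths from Oslo to Trondheim:
Oslo → Kristiansand → Tromsø → Bodø → Trondheim: 2 + 7 + 5 + 7 = 21
Oslo → Tromsø → Trondheim: 5 + 5 = 10
Oslo → Kristiansand → Tromsø → Trondheim: 2 + 7 + 5 = 14
Oslo → Tromsø → Bodø → Trondheim: 5 + 5 + 7 = 17
Oslo → Bodø → Trondheim: 7 + 7 = 14
The minimum is 10 mi.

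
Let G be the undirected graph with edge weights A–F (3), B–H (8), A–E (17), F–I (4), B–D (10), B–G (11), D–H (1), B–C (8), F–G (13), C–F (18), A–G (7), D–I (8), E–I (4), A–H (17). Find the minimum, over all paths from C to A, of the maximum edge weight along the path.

8

Some routes from C to A:
C - B - D - I - F - A: max(8, 10, 8, 4, 3) = 10
C - B - G - A: max(8, 11, 7) = 11
C - B - H - D - I - F - G - A: max(8, 8, 1, 8, 4, 13, 7) = 13
C - B - H - D - I - F - A: max(8, 8, 1, 8, 4, 3) = 8
C - B - G - F - A: max(8, 11, 13, 3) = 13
Best route has worst link 8.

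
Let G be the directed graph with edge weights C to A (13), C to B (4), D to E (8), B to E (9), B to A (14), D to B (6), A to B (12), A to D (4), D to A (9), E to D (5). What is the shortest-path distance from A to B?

Routes from A to B:
A→D→B: 4 + 6 = 10
A→B: 12
Best route has total 10.

10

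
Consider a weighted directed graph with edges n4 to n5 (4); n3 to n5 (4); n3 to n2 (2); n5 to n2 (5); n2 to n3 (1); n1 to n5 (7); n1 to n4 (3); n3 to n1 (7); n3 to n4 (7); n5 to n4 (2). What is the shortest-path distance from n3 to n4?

Comparing a few candidate routes:
n3 - n5 - n4: 4 + 2 = 6
n3 - n1 - n4: 7 + 3 = 10
n3 - n4: 7
Best route has total 6.

6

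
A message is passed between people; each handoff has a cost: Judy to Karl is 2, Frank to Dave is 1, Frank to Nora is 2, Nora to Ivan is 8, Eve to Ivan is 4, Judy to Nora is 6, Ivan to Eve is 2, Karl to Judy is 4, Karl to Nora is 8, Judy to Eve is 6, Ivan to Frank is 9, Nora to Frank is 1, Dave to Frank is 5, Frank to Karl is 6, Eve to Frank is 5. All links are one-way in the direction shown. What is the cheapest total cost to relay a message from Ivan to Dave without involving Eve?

10

Candidate routes:
Ivan - Frank - Dave: 9 + 1 = 10
Shortest: 10.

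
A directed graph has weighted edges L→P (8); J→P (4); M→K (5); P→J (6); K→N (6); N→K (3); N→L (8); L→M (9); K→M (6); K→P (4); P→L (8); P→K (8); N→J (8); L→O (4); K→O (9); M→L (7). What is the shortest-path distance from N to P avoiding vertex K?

12

Candidate routes:
N - L - P: 8 + 8 = 16
N - J - P: 8 + 4 = 12
Best route has total 12.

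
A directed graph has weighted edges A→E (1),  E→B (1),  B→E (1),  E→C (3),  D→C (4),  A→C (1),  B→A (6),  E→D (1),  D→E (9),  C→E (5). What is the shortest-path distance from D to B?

10

Candidate routes:
D -> E -> B: 9 + 1 = 10
D -> C -> E -> B: 4 + 5 + 1 = 10
Best route has total 10.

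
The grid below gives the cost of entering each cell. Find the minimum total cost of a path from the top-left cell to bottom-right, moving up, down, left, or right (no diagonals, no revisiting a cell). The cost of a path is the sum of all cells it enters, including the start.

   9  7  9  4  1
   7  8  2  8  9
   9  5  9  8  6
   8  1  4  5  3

42

Path [0,0] → [0,1] → [1,1] → [2,1] → [3,1] → [3,2] → [3,3] → [3,4]: 9 + 7 + 8 + 5 + 1 + 4 + 5 + 3 = 42.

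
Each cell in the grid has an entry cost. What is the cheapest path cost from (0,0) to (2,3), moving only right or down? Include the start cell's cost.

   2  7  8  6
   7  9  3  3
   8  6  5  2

25

Take r0c0 -> r0c1 -> r0c2 -> r1c2 -> r1c3 -> r2c3 for a total of 2 + 7 + 8 + 3 + 3 + 2 = 25.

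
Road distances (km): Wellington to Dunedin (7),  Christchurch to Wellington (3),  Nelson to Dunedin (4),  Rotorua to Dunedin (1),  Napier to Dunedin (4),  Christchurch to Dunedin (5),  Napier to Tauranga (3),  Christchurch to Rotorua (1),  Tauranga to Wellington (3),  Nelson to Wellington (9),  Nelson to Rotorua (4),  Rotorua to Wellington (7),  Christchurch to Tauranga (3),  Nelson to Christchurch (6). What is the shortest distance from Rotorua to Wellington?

Checking several routes:
Rotorua -> Wellington: 7
Rotorua -> Dunedin -> Napier -> Tauranga -> Wellington: 1 + 4 + 3 + 3 = 11
Rotorua -> Christchurch -> Wellington: 1 + 3 = 4
Rotorua -> Dunedin -> Wellington: 1 + 7 = 8
Rotorua -> Christchurch -> Tauranga -> Wellington: 1 + 3 + 3 = 7
Rotorua -> Dunedin -> Christchurch -> Wellington: 1 + 5 + 3 = 9
The minimum is 4 km.

4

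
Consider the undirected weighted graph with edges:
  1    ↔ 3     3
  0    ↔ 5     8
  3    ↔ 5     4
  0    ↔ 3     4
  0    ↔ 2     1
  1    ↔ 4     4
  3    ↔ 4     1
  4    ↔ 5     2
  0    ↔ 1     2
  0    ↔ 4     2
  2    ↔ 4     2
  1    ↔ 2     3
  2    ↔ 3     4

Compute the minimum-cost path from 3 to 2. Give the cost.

A few of the 3→2 routes:
3→2: 4
3→4→2: 1 + 2 = 3
3→1→0→2: 3 + 2 + 1 = 6
3→0→2: 4 + 1 = 5
3→1→2: 3 + 3 = 6
3→4→0→2: 1 + 2 + 1 = 4
Shortest: 3.

3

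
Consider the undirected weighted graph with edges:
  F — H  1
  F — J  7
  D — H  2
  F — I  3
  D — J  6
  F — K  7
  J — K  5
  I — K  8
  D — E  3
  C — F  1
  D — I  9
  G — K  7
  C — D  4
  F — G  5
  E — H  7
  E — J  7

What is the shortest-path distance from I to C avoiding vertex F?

Paths from I to C avoiding F:
I -> K -> J -> D -> C: 8 + 5 + 6 + 4 = 23
I -> K -> J -> E -> D -> C: 8 + 5 + 7 + 3 + 4 = 27
I -> D -> C: 9 + 4 = 13
I -> K -> J -> E -> H -> D -> C: 8 + 5 + 7 + 7 + 2 + 4 = 33
The minimum is 13.

13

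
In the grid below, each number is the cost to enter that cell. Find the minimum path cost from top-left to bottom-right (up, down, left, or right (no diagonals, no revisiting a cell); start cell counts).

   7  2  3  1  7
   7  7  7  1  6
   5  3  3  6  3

Path r0c0 → r0c1 → r0c2 → r0c3 → r1c3 → r1c4 → r2c4: 7 + 2 + 3 + 1 + 1 + 6 + 3 = 23.

23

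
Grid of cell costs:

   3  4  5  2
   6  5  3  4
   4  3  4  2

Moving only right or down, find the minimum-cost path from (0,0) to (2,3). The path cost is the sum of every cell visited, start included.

20

One optimal route is [0,0] → [0,1] → [0,2] → [0,3] → [1,3] → [2,3].
Its cost is 3 + 4 + 5 + 2 + 4 + 2 = 20.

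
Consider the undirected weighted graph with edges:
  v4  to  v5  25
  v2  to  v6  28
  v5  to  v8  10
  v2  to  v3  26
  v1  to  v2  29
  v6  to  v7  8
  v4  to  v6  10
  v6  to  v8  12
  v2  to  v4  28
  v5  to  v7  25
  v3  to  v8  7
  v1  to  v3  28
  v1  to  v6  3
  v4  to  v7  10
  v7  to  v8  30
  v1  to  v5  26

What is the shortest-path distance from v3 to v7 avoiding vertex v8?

Checking several routes:
v3-v2-v4-v7: 26 + 28 + 10 = 64
v3-v1-v6-v7: 28 + 3 + 8 = 39
v3-v2-v6-v7: 26 + 28 + 8 = 62
v3-v1-v6-v4-v7: 28 + 3 + 10 + 10 = 51
The minimum is 39.

39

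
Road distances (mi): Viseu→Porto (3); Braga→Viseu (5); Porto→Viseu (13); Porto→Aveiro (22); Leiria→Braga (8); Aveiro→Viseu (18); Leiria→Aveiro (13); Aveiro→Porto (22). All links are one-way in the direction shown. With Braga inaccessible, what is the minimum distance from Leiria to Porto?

34

Paths from Leiria to Porto avoiding Braga:
Leiria→Aveiro→Viseu→Porto: 13 + 18 + 3 = 34
Leiria→Aveiro→Porto: 13 + 22 = 35
Best route has total 34 mi.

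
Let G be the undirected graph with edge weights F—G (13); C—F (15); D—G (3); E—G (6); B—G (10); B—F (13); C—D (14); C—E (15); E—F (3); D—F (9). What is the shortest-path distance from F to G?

9

Comparing a few candidate routes:
F - G: 13
F - D - G: 9 + 3 = 12
F - E - G: 3 + 6 = 9
The minimum is 9.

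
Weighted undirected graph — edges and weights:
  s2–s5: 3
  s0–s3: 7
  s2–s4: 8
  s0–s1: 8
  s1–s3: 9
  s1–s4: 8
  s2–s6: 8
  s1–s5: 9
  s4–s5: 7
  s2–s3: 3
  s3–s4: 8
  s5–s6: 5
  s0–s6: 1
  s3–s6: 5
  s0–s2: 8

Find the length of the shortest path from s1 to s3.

Checking several routes:
s1 → s5 → s2 → s3: 9 + 3 + 3 = 15
s1 → s3: 9
s1 → s4 → s3: 8 + 8 = 16
s1 → s0 → s6 → s3: 8 + 1 + 5 = 14
s1 → s5 → s6 → s3: 9 + 5 + 5 = 19
s1 → s0 → s3: 8 + 7 = 15
Shortest: 9.

9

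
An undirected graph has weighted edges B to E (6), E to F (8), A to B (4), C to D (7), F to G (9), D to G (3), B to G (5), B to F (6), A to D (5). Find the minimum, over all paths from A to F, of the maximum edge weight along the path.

6

Routes from A to F:
A → D → G → B → E → F: max(5, 3, 5, 6, 8) = 8
A → D → G → F: max(5, 3, 9) = 9
A → D → G → B → F: max(5, 3, 5, 6) = 6
A → B → E → F: max(4, 6, 8) = 8
A → B → G → F: max(4, 5, 9) = 9
A → B → F: max(4, 6) = 6
Best route has worst link 6.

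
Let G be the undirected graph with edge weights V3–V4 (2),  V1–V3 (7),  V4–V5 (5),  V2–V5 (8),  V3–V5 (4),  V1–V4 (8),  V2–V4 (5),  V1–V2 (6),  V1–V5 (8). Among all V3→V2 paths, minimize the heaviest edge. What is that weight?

Checking several routes:
V3 -> V5 -> V4 -> V2: max(4, 5, 5) = 5
V3 -> V4 -> V2: max(2, 5) = 5
V3 -> V1 -> V2: max(7, 6) = 7
The minimum achievable maximum is 5.

5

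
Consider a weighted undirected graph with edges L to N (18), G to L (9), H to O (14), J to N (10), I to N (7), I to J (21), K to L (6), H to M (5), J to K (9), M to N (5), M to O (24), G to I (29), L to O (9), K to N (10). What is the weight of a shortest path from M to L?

21

Some routes from M to L:
M→N→I→J→K→L: 5 + 7 + 21 + 9 + 6 = 48
M→N→L: 5 + 18 = 23
M→H→O→L: 5 + 14 + 9 = 28
M→O→L: 24 + 9 = 33
M→N→J→K→L: 5 + 10 + 9 + 6 = 30
M→N→K→L: 5 + 10 + 6 = 21
The minimum is 21.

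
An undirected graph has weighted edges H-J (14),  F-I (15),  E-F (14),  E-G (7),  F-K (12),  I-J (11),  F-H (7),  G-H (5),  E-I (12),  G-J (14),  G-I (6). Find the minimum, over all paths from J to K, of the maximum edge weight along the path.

12

Checking several routes:
J→G→E→F→K: max(14, 7, 14, 12) = 14
J→I→E→G→H→F→K: max(11, 12, 7, 5, 7, 12) = 12
J→I→G→H→F→K: max(11, 6, 5, 7, 12) = 12
Smallest bottleneck: 12.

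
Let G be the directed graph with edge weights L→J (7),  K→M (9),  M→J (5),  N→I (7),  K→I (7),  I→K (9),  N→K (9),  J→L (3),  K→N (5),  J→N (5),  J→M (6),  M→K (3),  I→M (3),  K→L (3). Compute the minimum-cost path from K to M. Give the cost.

Routes from K to M:
K-I-M: 7 + 3 = 10
K-L-J-N-I-M: 3 + 7 + 5 + 7 + 3 = 25
K-N-I-M: 5 + 7 + 3 = 15
K-L-J-M: 3 + 7 + 6 = 16
K-M: 9
Best route has total 9.

9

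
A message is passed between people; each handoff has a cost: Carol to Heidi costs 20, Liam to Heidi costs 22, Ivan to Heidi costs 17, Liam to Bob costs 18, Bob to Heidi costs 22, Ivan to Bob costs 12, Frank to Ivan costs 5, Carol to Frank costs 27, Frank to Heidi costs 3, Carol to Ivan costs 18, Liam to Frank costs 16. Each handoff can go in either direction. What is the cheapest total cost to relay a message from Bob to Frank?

17

A few of the Bob→Frank routes:
Bob → Heidi → Frank: 22 + 3 = 25
Bob → Liam → Frank: 18 + 16 = 34
Bob → Liam → Heidi → Frank: 18 + 22 + 3 = 43
Bob → Ivan → Heidi → Frank: 12 + 17 + 3 = 32
Bob → Ivan → Frank: 12 + 5 = 17
Bob → Heidi → Ivan → Frank: 22 + 17 + 5 = 44
Best route has total 17.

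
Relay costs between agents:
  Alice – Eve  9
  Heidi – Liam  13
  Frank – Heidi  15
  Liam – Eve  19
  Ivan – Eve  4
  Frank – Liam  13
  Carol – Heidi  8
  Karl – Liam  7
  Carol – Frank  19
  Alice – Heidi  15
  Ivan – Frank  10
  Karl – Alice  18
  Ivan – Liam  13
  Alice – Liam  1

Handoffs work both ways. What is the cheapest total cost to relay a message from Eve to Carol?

31

A few of the Eve→Carol routes:
Eve → Ivan → Liam → Heidi → Carol: 4 + 13 + 13 + 8 = 38
Eve → Ivan → Frank → Heidi → Carol: 4 + 10 + 15 + 8 = 37
Eve → Ivan → Frank → Carol: 4 + 10 + 19 = 33
Eve → Alice → Heidi → Carol: 9 + 15 + 8 = 32
Eve → Alice → Liam → Heidi → Carol: 9 + 1 + 13 + 8 = 31
The minimum is 31.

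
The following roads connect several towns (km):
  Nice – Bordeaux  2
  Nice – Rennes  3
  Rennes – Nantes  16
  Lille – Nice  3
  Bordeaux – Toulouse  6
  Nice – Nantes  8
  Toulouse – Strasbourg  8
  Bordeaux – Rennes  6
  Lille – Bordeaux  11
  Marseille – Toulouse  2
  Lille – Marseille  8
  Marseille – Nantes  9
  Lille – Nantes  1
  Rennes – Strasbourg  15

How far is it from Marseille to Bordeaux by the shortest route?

Checking several routes:
Marseille -> Nantes -> Nice -> Bordeaux: 9 + 8 + 2 = 19
Marseille -> Lille -> Nice -> Bordeaux: 8 + 3 + 2 = 13
Marseille -> Nantes -> Lille -> Nice -> Bordeaux: 9 + 1 + 3 + 2 = 15
Marseille -> Lille -> Nantes -> Nice -> Bordeaux: 8 + 1 + 8 + 2 = 19
Marseille -> Toulouse -> Bordeaux: 2 + 6 = 8
Marseille -> Lille -> Bordeaux: 8 + 11 = 19
Shortest: 8 km.

8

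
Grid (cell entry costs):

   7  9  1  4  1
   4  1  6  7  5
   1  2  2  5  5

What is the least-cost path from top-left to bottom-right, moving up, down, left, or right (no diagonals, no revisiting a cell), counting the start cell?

26

Best path: (0,0) (1,0) (1,1) (2,1) (2,2) (2,3) (2,4)
Cost: 7 + 4 + 1 + 2 + 2 + 5 + 5 = 26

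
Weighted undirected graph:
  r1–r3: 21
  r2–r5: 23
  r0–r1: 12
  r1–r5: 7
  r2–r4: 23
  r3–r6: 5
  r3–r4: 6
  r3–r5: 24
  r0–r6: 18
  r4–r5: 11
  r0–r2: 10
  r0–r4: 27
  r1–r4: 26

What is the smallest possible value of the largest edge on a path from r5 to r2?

12

Comparing a few candidate routes:
r5 → r4 → r3 → r1 → r0 → r2: max(11, 6, 21, 12, 10) = 21
r5 → r4 → r3 → r6 → r0 → r2: max(11, 6, 5, 18, 10) = 18
r5 → r1 → r3 → r6 → r0 → r2: max(7, 21, 5, 18, 10) = 21
r5 → r1 → r0 → r2: max(7, 12, 10) = 12
Smallest bottleneck: 12.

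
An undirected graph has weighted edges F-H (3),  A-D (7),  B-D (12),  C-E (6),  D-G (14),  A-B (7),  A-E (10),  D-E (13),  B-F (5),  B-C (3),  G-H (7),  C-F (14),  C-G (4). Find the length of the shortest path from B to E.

A few of the B→E routes:
B → D → E: 12 + 13 = 25
B → C → E: 3 + 6 = 9
B → A → E: 7 + 10 = 17
The minimum is 9.

9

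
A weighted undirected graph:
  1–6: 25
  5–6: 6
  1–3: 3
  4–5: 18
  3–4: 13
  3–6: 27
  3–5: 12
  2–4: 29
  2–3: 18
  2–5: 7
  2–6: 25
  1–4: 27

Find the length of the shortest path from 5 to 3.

12

A few of the 5→3 routes:
5 -> 4 -> 1 -> 3: 18 + 27 + 3 = 48
5 -> 3: 12
5 -> 6 -> 1 -> 3: 6 + 25 + 3 = 34
5 -> 6 -> 3: 6 + 27 = 33
5 -> 4 -> 3: 18 + 13 = 31
5 -> 2 -> 3: 7 + 18 = 25
Shortest: 12.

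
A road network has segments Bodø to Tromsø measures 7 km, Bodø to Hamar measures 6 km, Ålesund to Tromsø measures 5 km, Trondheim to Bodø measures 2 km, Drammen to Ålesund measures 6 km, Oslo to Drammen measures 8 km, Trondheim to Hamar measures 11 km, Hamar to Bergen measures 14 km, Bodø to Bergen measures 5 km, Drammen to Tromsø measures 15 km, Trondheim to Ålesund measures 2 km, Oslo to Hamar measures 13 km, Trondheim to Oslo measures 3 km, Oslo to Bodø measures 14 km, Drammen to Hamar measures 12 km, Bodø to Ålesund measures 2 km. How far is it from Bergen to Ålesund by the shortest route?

Some routes from Bergen to Ålesund:
Bergen→Bodø→Ålesund: 5 + 2 = 7
Bergen→Bodø→Tromsø→Ålesund: 5 + 7 + 5 = 17
Bergen→Bodø→Trondheim→Ålesund: 5 + 2 + 2 = 9
Shortest: 7 km.

7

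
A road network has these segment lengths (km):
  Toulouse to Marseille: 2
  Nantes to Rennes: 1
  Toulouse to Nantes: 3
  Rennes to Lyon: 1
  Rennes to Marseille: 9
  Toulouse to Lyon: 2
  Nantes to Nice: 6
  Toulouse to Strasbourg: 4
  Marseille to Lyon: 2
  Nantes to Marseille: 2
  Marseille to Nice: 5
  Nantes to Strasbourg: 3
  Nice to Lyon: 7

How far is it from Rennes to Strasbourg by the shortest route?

4

Checking several routes:
Rennes - Nantes - Toulouse - Strasbourg: 1 + 3 + 4 = 8
Rennes - Lyon - Toulouse - Nantes - Strasbourg: 1 + 2 + 3 + 3 = 9
Rennes - Nantes - Strasbourg: 1 + 3 = 4
Rennes - Lyon - Marseille - Nantes - Strasbourg: 1 + 2 + 2 + 3 = 8
Rennes - Lyon - Toulouse - Strasbourg: 1 + 2 + 4 = 7
The minimum is 4 km.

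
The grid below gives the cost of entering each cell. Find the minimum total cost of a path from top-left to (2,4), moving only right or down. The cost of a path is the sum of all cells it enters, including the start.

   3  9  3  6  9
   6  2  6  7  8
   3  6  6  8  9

40

Take r0c0 → r1c0 → r1c1 → r1c2 → r2c2 → r2c3 → r2c4 for a total of 3 + 6 + 2 + 6 + 6 + 8 + 9 = 40.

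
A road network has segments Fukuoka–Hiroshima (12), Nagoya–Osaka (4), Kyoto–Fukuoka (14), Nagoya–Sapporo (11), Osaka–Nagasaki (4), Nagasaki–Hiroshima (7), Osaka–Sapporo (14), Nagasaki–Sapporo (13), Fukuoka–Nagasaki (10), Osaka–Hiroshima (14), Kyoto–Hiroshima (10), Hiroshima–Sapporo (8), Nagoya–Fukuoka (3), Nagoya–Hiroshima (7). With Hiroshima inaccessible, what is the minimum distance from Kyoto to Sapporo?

Candidate routes:
Kyoto -> Fukuoka -> Nagasaki -> Osaka -> Nagoya -> Sapporo: 14 + 10 + 4 + 4 + 11 = 43
Kyoto -> Fukuoka -> Nagasaki -> Osaka -> Sapporo: 14 + 10 + 4 + 14 = 42
Kyoto -> Fukuoka -> Nagoya -> Osaka -> Nagasaki -> Sapporo: 14 + 3 + 4 + 4 + 13 = 38
Kyoto -> Fukuoka -> Nagoya -> Osaka -> Sapporo: 14 + 3 + 4 + 14 = 35
Kyoto -> Fukuoka -> Nagoya -> Sapporo: 14 + 3 + 11 = 28
Kyoto -> Fukuoka -> Nagasaki -> Sapporo: 14 + 10 + 13 = 37
Best route has total 28 km.

28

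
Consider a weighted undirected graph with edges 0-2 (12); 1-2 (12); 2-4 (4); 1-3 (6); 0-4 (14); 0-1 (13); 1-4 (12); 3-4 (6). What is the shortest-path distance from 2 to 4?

A few of the 2→4 routes:
2 → 1 → 3 → 4: 12 + 6 + 6 = 24
2 → 0 → 4: 12 + 14 = 26
2 → 0 → 1 → 4: 12 + 13 + 12 = 37
2 → 4: 4
2 → 1 → 4: 12 + 12 = 24
Shortest: 4.

4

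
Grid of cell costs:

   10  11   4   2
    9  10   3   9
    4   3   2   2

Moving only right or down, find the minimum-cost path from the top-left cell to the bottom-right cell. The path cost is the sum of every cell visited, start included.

30

Path r0c0 -> r1c0 -> r2c0 -> r2c1 -> r2c2 -> r2c3: 10 + 9 + 4 + 3 + 2 + 2 = 30.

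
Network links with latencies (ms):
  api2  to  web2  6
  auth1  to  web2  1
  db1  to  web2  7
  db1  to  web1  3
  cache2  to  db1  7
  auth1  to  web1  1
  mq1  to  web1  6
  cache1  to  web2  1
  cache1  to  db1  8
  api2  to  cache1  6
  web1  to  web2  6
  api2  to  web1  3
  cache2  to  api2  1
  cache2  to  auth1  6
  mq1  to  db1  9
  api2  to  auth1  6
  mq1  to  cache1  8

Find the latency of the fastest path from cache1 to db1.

6

A few of the cache1→db1 routes:
cache1 → web2 → db1: 1 + 7 = 8
cache1 → db1: 8
cache1 → web2 → auth1 → web1 → db1: 1 + 1 + 1 + 3 = 6
Best route has total 6 ms.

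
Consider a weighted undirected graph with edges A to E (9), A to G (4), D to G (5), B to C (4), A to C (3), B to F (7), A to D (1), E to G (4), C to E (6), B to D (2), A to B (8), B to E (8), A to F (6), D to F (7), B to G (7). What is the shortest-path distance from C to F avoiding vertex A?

11

A few of the C→F routes:
C - B - F: 4 + 7 = 11
C - E - G - D - F: 6 + 4 + 5 + 7 = 22
C - E - B - F: 6 + 8 + 7 = 21
C - E - B - D - F: 6 + 8 + 2 + 7 = 23
C - B - D - F: 4 + 2 + 7 = 13
Best route has total 11.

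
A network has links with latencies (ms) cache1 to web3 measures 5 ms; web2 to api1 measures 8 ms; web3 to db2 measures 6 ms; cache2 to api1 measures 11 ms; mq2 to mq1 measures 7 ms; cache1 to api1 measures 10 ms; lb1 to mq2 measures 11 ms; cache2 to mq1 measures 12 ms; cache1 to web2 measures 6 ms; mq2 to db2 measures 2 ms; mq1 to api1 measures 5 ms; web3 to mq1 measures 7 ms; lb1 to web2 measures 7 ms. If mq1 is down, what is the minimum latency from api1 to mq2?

Routes from api1 to mq2 avoiding mq1:
api1-web2-lb1-mq2: 8 + 7 + 11 = 26
api1-cache1-web2-lb1-mq2: 10 + 6 + 7 + 11 = 34
api1-web2-cache1-web3-db2-mq2: 8 + 6 + 5 + 6 + 2 = 27
api1-cache1-web3-db2-mq2: 10 + 5 + 6 + 2 = 23
Best route has total 23 ms.

23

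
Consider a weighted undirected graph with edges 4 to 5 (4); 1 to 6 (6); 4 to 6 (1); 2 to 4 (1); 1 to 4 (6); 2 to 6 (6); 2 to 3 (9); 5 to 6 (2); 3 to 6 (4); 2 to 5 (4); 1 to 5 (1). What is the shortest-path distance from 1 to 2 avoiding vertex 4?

Comparing a few candidate routes:
1 → 5 → 6 → 2: 1 + 2 + 6 = 9
1 → 5 → 2: 1 + 4 = 5
1 → 6 → 5 → 2: 6 + 2 + 4 = 12
The minimum is 5.

5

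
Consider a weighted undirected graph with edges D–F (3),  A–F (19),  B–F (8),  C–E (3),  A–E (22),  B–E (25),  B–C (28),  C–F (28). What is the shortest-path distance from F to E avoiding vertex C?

Candidate routes:
F -> A -> E: 19 + 22 = 41
F -> B -> E: 8 + 25 = 33
Best route has total 33.

33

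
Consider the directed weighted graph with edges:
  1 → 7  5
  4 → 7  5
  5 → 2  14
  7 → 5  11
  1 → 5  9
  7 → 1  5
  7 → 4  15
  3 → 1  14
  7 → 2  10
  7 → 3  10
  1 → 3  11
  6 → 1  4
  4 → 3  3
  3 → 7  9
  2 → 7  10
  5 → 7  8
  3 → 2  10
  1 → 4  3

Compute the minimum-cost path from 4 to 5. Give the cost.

16

A few of the 4→5 routes:
4 → 3 → 1 → 5: 3 + 14 + 9 = 26
4 → 7 → 1 → 5: 5 + 5 + 9 = 19
4 → 3 → 7 → 1 → 5: 3 + 9 + 5 + 9 = 26
4 → 7 → 5: 5 + 11 = 16
4 → 3 → 7 → 5: 3 + 9 + 11 = 23
Best route has total 16.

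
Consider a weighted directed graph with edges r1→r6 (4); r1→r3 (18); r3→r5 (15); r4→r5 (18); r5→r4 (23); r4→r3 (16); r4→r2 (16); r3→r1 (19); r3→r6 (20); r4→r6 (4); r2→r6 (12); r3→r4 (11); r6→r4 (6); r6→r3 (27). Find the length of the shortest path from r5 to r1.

Paths from r5 to r1:
r5 -> r4 -> r3 -> r1: 23 + 16 + 19 = 58
r5 -> r4 -> r2 -> r6 -> r3 -> r1: 23 + 16 + 12 + 27 + 19 = 97
r5 -> r4 -> r6 -> r3 -> r1: 23 + 4 + 27 + 19 = 73
Shortest: 58.

58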